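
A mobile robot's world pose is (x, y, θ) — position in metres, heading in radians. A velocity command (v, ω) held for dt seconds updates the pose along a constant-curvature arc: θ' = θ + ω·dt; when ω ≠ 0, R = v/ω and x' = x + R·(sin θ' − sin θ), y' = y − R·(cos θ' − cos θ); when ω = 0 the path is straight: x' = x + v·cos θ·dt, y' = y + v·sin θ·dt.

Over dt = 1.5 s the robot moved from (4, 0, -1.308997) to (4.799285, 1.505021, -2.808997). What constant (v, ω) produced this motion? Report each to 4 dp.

v = -1.2500, ω = -1.0000

Δθ = -2.808997 − -1.308997 = -1.500000
ω = Δθ/dt = -1.500000/1.5 = -1.0000
R = −Δy/(cos θ' − cos θ) = 1.2500
v = R·ω = 1.2500·-1.0000 = -1.2500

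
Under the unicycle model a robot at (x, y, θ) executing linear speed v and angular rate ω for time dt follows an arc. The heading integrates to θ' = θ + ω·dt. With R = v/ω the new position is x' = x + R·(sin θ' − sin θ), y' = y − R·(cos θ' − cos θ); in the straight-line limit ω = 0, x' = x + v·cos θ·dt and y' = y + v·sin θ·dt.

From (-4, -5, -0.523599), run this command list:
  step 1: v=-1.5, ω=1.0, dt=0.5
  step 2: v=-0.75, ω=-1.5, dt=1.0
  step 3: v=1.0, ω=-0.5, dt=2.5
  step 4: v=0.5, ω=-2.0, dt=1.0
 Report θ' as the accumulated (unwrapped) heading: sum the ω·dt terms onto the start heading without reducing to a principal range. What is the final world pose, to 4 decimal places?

(-6.8200, -6.0351, -4.7736)

step 1: θ'=-0.0236 (R=-1.5000) → pose (-4.7146, -4.7995, -0.0236)
step 2: θ'=-1.5236 (R=0.5000) → pose (-5.2022, -4.3232, -1.5236)
step 3: θ'=-2.7736 (R=-2.0000) → pose (-6.4805, -6.2836, -2.7736)
step 4: θ'=-4.7736 (R=-0.2500) → pose (-6.8200, -6.0351, -4.7736)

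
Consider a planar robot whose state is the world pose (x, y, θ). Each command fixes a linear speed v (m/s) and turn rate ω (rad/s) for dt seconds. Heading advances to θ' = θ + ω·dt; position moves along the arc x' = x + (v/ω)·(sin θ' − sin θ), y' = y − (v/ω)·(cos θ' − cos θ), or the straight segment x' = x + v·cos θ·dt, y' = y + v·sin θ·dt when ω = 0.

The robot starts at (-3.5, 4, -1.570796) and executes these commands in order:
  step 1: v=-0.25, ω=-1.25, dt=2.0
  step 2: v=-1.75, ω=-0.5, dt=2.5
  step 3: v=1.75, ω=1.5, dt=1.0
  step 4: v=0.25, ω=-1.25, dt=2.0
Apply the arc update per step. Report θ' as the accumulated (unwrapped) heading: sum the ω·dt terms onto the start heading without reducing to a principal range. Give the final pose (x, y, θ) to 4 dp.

(-3.1631, 1.9546, -6.3208)

step 1: θ'=-4.0708 (R=0.2000) → pose (-3.1398, 4.1197, -4.0708)
step 2: θ'=-5.3208 (R=3.5000) → pose (-3.0718, 0.0246, -5.3208)
step 3: θ'=-3.8208 (R=1.1667) → pose (-3.2963, 1.5992, -3.8208)
step 4: θ'=-6.3208 (R=-0.2000) → pose (-3.1631, 1.9546, -6.3208)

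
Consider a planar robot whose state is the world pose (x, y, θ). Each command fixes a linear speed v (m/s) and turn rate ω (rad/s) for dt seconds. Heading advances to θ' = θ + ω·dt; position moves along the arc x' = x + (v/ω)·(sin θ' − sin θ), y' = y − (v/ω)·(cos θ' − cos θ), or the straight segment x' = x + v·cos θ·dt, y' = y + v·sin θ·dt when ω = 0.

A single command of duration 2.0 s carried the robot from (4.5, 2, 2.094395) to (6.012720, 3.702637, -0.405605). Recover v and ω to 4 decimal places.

Δθ = -0.405605 − 2.094395 = -2.500000
ω = Δθ/dt = -2.500000/2.0 = -1.2500
R = −Δy/(cos θ' − cos θ) = -1.2000
v = R·ω = -1.2000·-1.2500 = 1.5000

v = 1.5000, ω = -1.2500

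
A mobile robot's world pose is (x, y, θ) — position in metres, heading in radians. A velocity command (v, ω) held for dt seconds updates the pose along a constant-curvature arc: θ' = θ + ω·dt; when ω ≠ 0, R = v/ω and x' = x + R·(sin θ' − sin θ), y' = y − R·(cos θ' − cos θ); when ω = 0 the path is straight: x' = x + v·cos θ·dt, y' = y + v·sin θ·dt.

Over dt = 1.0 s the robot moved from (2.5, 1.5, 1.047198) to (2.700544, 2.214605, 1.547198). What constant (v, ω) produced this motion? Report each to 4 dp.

v = 0.7500, ω = 0.5000

Δθ = 1.547198 − 1.047198 = 0.500000
ω = Δθ/dt = 0.500000/1.0 = 0.5000
R = −Δy/(cos θ' − cos θ) = 1.5000
v = R·ω = 1.5000·0.5000 = 0.7500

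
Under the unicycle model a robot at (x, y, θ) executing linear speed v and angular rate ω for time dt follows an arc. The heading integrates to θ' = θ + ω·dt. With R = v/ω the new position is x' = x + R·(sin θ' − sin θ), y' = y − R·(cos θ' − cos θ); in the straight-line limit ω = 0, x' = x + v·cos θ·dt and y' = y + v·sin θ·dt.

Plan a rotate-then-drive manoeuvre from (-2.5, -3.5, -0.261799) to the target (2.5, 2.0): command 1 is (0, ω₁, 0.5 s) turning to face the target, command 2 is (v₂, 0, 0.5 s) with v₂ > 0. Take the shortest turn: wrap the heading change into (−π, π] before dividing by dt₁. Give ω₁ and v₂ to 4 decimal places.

heading to target = atan2(2−-3.5, 2.5−-2.5) = 0.8330
Δθ = wrap(0.8330 − -0.2618) = 1.0948; ω₁ = Δθ/dt₁ = 2.1896
distance = √((2.5−-2.5)² + (2−-3.5)²) = 7.4330; v₂ = distance/dt₂ = 14.8661

ω₁ = 2.1896, v₂ = 14.8661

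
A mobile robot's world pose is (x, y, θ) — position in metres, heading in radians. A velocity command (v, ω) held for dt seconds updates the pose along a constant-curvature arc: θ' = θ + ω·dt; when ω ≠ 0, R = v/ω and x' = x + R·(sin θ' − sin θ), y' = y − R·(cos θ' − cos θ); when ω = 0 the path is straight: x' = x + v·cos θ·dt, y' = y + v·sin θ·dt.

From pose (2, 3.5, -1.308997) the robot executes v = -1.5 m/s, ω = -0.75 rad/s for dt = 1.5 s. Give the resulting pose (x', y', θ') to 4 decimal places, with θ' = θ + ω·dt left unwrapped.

θ' = -1.3090 + -0.75·1.5 = -2.4340
R = v/ω = -1.5/-0.75 = 2.0000
x' = 2 + 2.0000·(sin -2.4340 − sin -1.3090) = 2.6318
y' = 3.5 − 2.0000·(cos -2.4340 − cos -1.3090) = 5.5375

(2.6318, 5.5375, -2.4340)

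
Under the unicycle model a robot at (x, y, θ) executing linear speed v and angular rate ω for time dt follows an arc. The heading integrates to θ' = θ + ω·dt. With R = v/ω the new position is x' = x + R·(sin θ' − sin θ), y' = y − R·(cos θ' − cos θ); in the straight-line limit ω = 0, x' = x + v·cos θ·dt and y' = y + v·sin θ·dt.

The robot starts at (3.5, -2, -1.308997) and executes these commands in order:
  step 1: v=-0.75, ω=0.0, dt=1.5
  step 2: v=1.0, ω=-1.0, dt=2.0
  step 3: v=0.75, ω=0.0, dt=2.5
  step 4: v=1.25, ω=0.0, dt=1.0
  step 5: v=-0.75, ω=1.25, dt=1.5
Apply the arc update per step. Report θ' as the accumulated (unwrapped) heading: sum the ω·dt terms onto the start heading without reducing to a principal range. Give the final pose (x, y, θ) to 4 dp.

(-0.3107, -0.9640, -1.4340)

step 1: θ'=-1.3090 (straight) → pose (3.2088, -0.9133, -1.3090)
step 2: θ'=-3.3090 (R=-1.0000) → pose (2.0763, -2.1582, -3.3090)
step 3: θ'=-3.3090 (straight) → pose (0.2275, -1.8458, -3.3090)
step 4: θ'=-3.3090 (straight) → pose (-1.0050, -1.6375, -3.3090)
step 5: θ'=-1.4340 (R=-0.6000) → pose (-0.3107, -0.9640, -1.4340)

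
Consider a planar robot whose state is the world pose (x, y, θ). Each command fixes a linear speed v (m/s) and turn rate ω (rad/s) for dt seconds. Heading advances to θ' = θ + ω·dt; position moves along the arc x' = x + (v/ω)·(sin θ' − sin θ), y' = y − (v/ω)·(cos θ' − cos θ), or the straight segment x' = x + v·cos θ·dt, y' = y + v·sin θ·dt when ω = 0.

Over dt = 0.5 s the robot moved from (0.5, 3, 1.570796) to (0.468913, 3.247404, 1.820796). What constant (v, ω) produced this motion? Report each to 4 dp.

v = 0.5000, ω = 0.5000

Δθ = 1.820796 − 1.570796 = 0.250000
ω = Δθ/dt = 0.250000/0.5 = 0.5000
R = −Δy/(cos θ' − cos θ) = 1.0000
v = R·ω = 1.0000·0.5000 = 0.5000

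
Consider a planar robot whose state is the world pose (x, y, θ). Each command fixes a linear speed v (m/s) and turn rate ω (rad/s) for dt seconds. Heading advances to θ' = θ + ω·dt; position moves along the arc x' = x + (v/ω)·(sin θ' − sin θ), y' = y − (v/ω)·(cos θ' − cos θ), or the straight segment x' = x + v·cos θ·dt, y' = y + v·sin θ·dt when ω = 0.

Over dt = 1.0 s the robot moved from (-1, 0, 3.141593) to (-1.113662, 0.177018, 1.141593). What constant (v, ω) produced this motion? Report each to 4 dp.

Δθ = 1.141593 − 3.141593 = -2.000000
ω = Δθ/dt = -2.000000/1.0 = -2.0000
R = −Δy/(cos θ' − cos θ) = -0.1250
v = R·ω = -0.1250·-2.0000 = 0.2500

v = 0.2500, ω = -2.0000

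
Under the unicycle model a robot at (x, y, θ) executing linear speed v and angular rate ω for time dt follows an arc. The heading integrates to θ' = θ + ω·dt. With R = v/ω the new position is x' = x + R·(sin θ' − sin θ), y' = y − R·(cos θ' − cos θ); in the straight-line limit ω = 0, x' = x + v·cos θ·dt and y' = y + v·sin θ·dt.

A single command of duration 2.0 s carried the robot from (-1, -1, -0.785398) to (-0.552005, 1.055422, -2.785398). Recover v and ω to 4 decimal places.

v = -1.2500, ω = -1.0000

Δθ = -2.785398 − -0.785398 = -2.000000
ω = Δθ/dt = -2.000000/2.0 = -1.0000
R = −Δy/(cos θ' − cos θ) = 1.2500
v = R·ω = 1.2500·-1.0000 = -1.2500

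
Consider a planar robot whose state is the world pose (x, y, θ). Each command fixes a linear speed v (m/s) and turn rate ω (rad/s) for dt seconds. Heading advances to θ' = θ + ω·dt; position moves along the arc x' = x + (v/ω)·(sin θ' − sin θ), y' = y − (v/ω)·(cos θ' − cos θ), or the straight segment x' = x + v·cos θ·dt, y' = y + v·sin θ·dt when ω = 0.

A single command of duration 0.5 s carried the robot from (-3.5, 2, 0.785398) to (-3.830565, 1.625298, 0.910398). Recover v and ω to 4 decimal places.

v = -1.0000, ω = 0.2500

Δθ = 0.910398 − 0.785398 = 0.125000
ω = Δθ/dt = 0.125000/0.5 = 0.2500
R = −Δy/(cos θ' − cos θ) = -4.0000
v = R·ω = -4.0000·0.2500 = -1.0000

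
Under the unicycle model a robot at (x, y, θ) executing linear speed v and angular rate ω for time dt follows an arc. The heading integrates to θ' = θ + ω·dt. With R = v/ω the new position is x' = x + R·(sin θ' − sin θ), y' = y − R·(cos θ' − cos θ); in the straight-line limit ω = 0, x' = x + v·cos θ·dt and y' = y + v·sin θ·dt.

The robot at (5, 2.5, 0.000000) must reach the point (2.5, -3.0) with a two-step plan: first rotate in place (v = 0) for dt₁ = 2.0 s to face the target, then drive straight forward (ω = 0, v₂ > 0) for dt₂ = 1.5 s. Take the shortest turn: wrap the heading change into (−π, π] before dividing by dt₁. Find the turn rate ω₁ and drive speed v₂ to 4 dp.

ω₁ = -0.9987, v₂ = 4.0277

heading to target = atan2(-3−2.5, 2.5−5) = -1.9974
Δθ = wrap(-1.9974 − 0.0000) = -1.9974; ω₁ = Δθ/dt₁ = -0.9987
distance = √((2.5−5)² + (-3−2.5)²) = 6.0415; v₂ = distance/dt₂ = 4.0277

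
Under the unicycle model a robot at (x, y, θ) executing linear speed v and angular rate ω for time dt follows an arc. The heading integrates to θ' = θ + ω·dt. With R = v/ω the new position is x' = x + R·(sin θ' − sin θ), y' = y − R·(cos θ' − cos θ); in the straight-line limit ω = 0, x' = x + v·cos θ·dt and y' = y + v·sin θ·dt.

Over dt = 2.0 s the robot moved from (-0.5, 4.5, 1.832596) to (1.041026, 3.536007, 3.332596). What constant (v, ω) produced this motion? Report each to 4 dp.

v = -1.0000, ω = 0.7500

Δθ = 3.332596 − 1.832596 = 1.500000
ω = Δθ/dt = 1.500000/2.0 = 0.7500
R = Δx/(sin θ' − sin θ) = -1.3333
v = R·ω = -1.3333·0.7500 = -1.0000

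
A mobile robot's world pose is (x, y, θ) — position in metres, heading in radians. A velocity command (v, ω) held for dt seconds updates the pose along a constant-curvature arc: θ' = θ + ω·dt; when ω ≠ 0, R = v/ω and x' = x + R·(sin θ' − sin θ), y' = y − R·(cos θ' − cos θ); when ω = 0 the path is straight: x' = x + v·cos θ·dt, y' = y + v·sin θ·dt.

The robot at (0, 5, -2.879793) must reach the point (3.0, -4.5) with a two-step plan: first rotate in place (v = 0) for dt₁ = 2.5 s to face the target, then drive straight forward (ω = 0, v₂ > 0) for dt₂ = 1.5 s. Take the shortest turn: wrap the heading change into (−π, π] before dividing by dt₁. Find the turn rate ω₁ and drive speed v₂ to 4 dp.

heading to target = atan2(-4.5−5, 3−0) = -1.2649
Δθ = wrap(-1.2649 − -2.8798) = 1.6149; ω₁ = Δθ/dt₁ = 0.6460
distance = √((3−0)² + (-4.5−5)²) = 9.9624; v₂ = distance/dt₂ = 6.6416

ω₁ = 0.6460, v₂ = 6.6416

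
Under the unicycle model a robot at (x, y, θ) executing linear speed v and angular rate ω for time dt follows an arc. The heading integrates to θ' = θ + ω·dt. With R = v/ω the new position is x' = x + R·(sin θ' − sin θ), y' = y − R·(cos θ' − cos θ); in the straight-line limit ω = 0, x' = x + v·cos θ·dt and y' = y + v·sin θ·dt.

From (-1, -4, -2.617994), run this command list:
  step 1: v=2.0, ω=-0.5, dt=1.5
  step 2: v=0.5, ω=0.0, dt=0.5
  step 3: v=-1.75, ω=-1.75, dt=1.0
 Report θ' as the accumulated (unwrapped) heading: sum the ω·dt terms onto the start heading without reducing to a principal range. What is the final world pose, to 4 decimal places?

(-3.4471, -5.7468, -5.1180)

step 1: θ'=-3.3680 (R=-4.0000) → pose (-3.8979, -4.4338, -3.3680)
step 2: θ'=-3.3680 (straight) → pose (-4.1415, -4.3777, -3.3680)
step 3: θ'=-5.1180 (R=1.0000) → pose (-3.4471, -5.7468, -5.1180)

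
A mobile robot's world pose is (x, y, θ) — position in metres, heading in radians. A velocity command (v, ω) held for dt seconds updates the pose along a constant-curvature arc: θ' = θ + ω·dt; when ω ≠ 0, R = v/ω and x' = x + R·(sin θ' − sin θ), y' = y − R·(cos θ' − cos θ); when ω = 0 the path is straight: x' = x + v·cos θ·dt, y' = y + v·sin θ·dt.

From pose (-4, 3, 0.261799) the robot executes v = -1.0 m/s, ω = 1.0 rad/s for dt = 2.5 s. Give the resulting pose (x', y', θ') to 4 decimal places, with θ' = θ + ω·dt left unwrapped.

θ' = 0.2618 + 1.0·2.5 = 2.7618
R = v/ω = -1.0/1.0 = -1.0000
x' = -4 + -1.0000·(sin 2.7618 − sin 0.2618) = -4.1119
y' = 3 − -1.0000·(cos 2.7618 − cos 0.2618) = 1.1053

(-4.1119, 1.1053, 2.7618)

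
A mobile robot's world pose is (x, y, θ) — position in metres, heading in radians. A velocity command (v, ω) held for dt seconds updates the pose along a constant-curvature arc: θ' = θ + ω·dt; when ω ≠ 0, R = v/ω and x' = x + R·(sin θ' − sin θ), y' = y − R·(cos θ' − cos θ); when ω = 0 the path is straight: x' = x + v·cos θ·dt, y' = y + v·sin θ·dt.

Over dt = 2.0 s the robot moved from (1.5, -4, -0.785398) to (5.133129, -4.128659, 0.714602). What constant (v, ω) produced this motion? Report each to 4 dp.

Δθ = 0.714602 − -0.785398 = 1.500000
ω = Δθ/dt = 1.500000/2.0 = 0.7500
R = Δx/(sin θ' − sin θ) = 2.6667
v = R·ω = 2.6667·0.7500 = 2.0000

v = 2.0000, ω = 0.7500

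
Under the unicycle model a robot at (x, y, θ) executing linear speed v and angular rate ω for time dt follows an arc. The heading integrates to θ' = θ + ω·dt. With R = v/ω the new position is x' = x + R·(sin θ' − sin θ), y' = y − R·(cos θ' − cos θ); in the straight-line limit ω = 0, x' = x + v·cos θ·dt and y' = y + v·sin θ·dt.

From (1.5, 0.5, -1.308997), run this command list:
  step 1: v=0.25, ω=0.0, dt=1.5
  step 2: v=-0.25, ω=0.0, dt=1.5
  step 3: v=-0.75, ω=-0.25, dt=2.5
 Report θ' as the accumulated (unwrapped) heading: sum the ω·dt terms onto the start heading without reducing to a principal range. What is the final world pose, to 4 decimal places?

(1.5935, 2.3423, -1.9340)

step 1: θ'=-1.3090 (straight) → pose (1.5971, 0.1378, -1.3090)
step 2: θ'=-1.3090 (straight) → pose (1.5000, 0.5000, -1.3090)
step 3: θ'=-1.9340 (R=3.0000) → pose (1.5935, 2.3423, -1.9340)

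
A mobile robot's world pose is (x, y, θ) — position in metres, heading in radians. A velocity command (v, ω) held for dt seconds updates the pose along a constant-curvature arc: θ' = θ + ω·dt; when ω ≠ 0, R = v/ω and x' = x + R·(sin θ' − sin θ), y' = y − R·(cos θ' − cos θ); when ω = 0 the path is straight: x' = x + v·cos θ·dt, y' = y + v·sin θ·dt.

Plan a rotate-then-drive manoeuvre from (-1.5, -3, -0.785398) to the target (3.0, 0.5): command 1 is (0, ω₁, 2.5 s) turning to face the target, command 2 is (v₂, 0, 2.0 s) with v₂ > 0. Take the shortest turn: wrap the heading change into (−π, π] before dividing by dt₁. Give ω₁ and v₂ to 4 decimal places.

heading to target = atan2(0.5−-3, 3−-1.5) = 0.6610
Δθ = wrap(0.6610 − -0.7854) = 1.4464; ω₁ = Δθ/dt₁ = 0.5786
distance = √((3−-1.5)² + (0.5−-3)²) = 5.7009; v₂ = distance/dt₂ = 2.8504

ω₁ = 0.5786, v₂ = 2.8504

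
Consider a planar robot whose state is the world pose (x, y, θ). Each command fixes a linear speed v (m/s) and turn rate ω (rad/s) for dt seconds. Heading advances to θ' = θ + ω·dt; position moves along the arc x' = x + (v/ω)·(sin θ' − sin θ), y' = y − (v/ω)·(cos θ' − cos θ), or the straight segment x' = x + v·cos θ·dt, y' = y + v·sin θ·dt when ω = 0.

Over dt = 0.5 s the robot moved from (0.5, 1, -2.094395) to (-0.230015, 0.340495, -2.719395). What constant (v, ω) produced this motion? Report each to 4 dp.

Δθ = -2.719395 − -2.094395 = -0.625000
ω = Δθ/dt = -0.625000/0.5 = -1.2500
R = Δx/(sin θ' − sin θ) = -1.6000
v = R·ω = -1.6000·-1.2500 = 2.0000

v = 2.0000, ω = -1.2500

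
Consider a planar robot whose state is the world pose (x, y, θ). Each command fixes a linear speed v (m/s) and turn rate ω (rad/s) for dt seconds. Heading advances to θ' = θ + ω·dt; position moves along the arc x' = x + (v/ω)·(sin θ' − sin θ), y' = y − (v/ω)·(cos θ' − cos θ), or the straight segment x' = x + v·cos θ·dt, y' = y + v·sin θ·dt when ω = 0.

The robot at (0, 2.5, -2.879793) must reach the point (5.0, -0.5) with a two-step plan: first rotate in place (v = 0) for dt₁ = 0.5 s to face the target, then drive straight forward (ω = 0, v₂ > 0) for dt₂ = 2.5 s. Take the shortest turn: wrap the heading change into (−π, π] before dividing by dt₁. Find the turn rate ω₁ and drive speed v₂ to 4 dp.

ω₁ = 4.6787, v₂ = 2.3324

heading to target = atan2(-0.5−2.5, 5−0) = -0.5404
Δθ = wrap(-0.5404 − -2.8798) = 2.3394; ω₁ = Δθ/dt₁ = 4.6787
distance = √((5−0)² + (-0.5−2.5)²) = 5.8310; v₂ = distance/dt₂ = 2.3324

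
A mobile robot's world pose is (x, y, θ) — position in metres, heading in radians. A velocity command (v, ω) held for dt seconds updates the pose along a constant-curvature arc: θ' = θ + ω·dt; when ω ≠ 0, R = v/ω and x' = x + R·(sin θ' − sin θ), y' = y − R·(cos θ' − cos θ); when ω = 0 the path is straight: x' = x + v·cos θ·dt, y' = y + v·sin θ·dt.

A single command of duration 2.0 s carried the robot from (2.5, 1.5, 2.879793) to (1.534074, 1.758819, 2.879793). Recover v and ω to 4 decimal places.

Δθ = 2.879793 − 2.879793 = 0.000000
ω = Δθ/dt = 0.000000/2.0 = 0.0000
ω = 0 → v = (Δx·cos θ + Δy·sin θ)/dt = 0.5000

v = 0.5000, ω = 0.0000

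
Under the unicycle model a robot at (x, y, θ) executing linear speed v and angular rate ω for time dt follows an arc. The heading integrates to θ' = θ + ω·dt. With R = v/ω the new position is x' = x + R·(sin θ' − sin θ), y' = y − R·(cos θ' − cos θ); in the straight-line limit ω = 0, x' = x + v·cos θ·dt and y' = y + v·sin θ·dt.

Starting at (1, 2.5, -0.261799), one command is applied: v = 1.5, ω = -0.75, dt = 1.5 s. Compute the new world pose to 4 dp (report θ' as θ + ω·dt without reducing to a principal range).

(2.4486, 0.9341, -1.3868)

θ' = -0.2618 + -0.75·1.5 = -1.3868
R = v/ω = 1.5/-0.75 = -2.0000
x' = 1 + -2.0000·(sin -1.3868 − sin -0.2618) = 2.4486
y' = 2.5 − -2.0000·(cos -1.3868 − cos -0.2618) = 0.9341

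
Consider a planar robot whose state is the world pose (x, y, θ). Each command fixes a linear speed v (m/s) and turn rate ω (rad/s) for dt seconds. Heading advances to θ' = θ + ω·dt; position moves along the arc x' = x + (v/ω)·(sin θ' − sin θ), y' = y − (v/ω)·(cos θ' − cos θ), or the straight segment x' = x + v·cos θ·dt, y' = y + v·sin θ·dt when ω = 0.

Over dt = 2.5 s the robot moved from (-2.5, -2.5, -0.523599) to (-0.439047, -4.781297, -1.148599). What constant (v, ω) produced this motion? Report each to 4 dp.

v = 1.2500, ω = -0.2500

Δθ = -1.148599 − -0.523599 = -0.625000
ω = Δθ/dt = -0.625000/2.5 = -0.2500
R = −Δy/(cos θ' − cos θ) = -5.0000
v = R·ω = -5.0000·-0.2500 = 1.2500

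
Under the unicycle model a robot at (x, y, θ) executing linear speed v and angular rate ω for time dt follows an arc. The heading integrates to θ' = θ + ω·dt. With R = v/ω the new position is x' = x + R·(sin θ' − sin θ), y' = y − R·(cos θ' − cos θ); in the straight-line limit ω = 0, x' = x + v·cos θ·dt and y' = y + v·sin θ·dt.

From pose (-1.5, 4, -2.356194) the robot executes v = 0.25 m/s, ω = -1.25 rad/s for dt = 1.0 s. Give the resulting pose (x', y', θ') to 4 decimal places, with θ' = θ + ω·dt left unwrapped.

θ' = -2.3562 + -1.25·1.0 = -3.6062
R = v/ω = 0.25/-1.25 = -0.2000
x' = -1.5 + -0.2000·(sin -3.6062 − sin -2.3562) = -1.7310
y' = 4 − -0.2000·(cos -3.6062 − cos -2.3562) = 3.9626

(-1.7310, 3.9626, -3.6062)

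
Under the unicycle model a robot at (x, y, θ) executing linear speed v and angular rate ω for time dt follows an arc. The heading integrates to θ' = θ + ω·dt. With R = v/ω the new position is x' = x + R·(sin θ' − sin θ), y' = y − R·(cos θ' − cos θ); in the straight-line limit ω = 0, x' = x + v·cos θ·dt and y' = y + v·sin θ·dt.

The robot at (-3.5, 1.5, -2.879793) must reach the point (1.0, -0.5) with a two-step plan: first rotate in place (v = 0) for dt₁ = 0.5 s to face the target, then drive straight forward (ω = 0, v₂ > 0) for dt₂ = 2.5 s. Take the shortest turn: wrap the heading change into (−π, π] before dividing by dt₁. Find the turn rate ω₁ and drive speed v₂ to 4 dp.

heading to target = atan2(-0.5−1.5, 1−-3.5) = -0.4182
Δθ = wrap(-0.4182 − -2.8798) = 2.4616; ω₁ = Δθ/dt₁ = 4.9231
distance = √((1−-3.5)² + (-0.5−1.5)²) = 4.9244; v₂ = distance/dt₂ = 1.9698

ω₁ = 4.9231, v₂ = 1.9698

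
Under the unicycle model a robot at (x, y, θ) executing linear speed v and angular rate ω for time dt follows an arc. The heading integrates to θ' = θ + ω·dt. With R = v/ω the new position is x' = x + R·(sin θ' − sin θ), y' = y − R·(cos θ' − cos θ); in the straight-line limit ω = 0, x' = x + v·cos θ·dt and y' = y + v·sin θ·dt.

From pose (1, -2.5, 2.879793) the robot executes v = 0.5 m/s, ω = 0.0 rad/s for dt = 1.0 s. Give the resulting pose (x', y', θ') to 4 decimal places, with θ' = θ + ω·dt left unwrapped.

(0.5170, -2.3706, 2.8798)

θ' = 2.8798 + 0.0·1.0 = 2.8798
ω = 0 → straight: x' = 1 + 0.5·cos(2.8798)·1.0 = 0.5170
y' = -2.5 + 0.5·sin(2.8798)·1.0 = -2.3706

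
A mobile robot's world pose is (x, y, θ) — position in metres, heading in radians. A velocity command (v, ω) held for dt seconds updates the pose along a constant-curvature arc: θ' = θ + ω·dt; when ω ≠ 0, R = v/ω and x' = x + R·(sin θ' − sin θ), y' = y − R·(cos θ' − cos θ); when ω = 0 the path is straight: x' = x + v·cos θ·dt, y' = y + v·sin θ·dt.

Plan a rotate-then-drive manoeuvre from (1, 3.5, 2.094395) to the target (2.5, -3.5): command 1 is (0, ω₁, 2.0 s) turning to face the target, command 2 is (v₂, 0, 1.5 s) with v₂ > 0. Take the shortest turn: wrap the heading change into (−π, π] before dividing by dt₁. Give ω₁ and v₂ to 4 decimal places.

ω₁ = 1.4145, v₂ = 4.7726

heading to target = atan2(-3.5−3.5, 2.5−1) = -1.3597
Δθ = wrap(-1.3597 − 2.0944) = 2.8291; ω₁ = Δθ/dt₁ = 1.4145
distance = √((2.5−1)² + (-3.5−3.5)²) = 7.1589; v₂ = distance/dt₂ = 4.7726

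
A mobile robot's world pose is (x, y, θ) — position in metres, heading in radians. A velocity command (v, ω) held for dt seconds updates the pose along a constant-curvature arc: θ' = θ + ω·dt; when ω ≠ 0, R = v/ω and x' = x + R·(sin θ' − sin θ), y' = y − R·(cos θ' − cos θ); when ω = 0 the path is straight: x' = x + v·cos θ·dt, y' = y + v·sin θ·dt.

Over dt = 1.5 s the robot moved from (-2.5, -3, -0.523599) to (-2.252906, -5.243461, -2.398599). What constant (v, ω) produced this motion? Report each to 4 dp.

v = 1.7500, ω = -1.2500

Δθ = -2.398599 − -0.523599 = -1.875000
ω = Δθ/dt = -1.875000/1.5 = -1.2500
R = −Δy/(cos θ' − cos θ) = -1.4000
v = R·ω = -1.4000·-1.2500 = 1.7500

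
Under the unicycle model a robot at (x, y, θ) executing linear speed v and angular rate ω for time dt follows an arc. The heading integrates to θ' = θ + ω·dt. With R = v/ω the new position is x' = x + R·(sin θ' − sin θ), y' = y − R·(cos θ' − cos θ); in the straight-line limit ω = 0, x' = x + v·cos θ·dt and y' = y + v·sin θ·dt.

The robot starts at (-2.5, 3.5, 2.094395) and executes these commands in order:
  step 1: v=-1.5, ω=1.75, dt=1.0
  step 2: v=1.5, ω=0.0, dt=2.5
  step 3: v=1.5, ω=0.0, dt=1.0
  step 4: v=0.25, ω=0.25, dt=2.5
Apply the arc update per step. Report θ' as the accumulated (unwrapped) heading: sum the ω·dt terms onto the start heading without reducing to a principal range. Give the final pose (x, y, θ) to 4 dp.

step 1: θ'=3.8444 (R=-0.8571) → pose (-1.2037, 3.2745, 3.8444)
step 2: θ'=3.8444 (straight) → pose (-4.0650, 0.8507, 3.8444)
step 3: θ'=3.8444 (straight) → pose (-5.2096, -0.1188, 3.8444)
step 4: θ'=4.4694 (R=1.0000) → pose (-5.5339, -0.6413, 4.4694)

(-5.5339, -0.6413, 4.4694)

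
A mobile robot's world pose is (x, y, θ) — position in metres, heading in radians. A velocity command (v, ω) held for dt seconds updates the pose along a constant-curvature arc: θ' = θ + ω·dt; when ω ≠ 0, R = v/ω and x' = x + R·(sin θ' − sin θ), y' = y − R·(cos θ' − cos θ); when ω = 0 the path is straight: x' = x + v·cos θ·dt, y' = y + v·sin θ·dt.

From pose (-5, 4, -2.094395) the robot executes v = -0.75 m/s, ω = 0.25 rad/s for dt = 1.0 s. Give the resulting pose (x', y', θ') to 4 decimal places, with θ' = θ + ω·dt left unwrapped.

(-4.7097, 4.6894, -1.8444)

θ' = -2.0944 + 0.25·1.0 = -1.8444
R = v/ω = -0.75/0.25 = -3.0000
x' = -5 + -3.0000·(sin -1.8444 − sin -2.0944) = -4.7097
y' = 4 − -3.0000·(cos -1.8444 − cos -2.0944) = 4.6894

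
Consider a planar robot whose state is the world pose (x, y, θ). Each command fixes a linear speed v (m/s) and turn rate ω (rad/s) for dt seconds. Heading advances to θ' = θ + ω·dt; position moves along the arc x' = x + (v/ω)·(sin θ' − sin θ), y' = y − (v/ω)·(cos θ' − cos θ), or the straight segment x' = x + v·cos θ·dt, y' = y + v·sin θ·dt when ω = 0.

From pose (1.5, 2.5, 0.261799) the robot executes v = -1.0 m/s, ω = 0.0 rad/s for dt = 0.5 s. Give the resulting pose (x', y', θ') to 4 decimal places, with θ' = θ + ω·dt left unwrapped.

(1.0170, 2.3706, 0.2618)

θ' = 0.2618 + 0.0·0.5 = 0.2618
ω = 0 → straight: x' = 1.5 + -1.0·cos(0.2618)·0.5 = 1.0170
y' = 2.5 + -1.0·sin(0.2618)·0.5 = 2.3706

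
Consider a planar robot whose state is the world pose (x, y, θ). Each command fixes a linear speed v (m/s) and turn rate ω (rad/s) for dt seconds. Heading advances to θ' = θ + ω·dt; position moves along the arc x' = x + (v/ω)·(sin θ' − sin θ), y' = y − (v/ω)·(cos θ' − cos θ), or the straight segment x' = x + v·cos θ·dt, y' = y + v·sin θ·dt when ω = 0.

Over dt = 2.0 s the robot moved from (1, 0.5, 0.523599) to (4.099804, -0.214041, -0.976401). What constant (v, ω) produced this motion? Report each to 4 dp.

Δθ = -0.976401 − 0.523599 = -1.500000
ω = Δθ/dt = -1.500000/2.0 = -0.7500
R = Δx/(sin θ' − sin θ) = -2.3333
v = R·ω = -2.3333·-0.7500 = 1.7500

v = 1.7500, ω = -0.7500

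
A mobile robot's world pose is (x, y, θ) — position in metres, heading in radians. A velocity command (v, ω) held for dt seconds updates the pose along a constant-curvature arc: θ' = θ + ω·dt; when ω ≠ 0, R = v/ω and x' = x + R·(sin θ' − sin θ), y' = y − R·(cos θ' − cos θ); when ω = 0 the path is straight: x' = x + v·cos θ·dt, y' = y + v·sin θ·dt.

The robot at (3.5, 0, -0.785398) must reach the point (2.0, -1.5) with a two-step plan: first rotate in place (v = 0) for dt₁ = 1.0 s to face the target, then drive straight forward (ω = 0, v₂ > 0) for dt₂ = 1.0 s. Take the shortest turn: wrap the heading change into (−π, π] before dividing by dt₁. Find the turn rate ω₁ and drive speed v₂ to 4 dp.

heading to target = atan2(-1.5−0, 2−3.5) = -2.3562
Δθ = wrap(-2.3562 − -0.7854) = -1.5708; ω₁ = Δθ/dt₁ = -1.5708
distance = √((2−3.5)² + (-1.5−0)²) = 2.1213; v₂ = distance/dt₂ = 2.1213

ω₁ = -1.5708, v₂ = 2.1213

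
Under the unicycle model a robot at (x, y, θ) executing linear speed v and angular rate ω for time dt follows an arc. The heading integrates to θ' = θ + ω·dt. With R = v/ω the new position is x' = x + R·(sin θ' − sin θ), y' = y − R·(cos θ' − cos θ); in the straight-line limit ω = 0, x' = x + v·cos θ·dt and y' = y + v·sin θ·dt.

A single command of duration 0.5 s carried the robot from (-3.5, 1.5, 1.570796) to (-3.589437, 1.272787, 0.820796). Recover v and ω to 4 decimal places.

v = -0.5000, ω = -1.5000

Δθ = 0.820796 − 1.570796 = -0.750000
ω = Δθ/dt = -0.750000/0.5 = -1.5000
R = −Δy/(cos θ' − cos θ) = 0.3333
v = R·ω = 0.3333·-1.5000 = -0.5000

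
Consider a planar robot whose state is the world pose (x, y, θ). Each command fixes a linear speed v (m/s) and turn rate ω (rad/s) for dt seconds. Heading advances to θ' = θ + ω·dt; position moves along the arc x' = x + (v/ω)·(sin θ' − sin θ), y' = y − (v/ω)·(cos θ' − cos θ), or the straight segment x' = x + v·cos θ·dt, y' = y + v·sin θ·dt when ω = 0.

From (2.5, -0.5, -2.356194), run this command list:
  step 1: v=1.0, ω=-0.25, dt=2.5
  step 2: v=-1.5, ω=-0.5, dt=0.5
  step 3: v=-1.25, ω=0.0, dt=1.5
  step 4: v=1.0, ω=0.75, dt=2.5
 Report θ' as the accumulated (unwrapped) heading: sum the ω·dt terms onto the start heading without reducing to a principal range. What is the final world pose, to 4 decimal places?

step 1: θ'=-2.9812 (R=-4.0000) → pose (0.3104, -1.6202, -2.9812)
step 2: θ'=-3.2312 (R=3.0000) → pose (1.0580, -1.5938, -3.2312)
step 3: θ'=-3.2312 (straight) → pose (2.9255, -1.7615, -3.2312)
step 4: θ'=-1.3562 (R=1.3333) → pose (1.5034, -3.3735, -1.3562)

(1.5034, -3.3735, -1.3562)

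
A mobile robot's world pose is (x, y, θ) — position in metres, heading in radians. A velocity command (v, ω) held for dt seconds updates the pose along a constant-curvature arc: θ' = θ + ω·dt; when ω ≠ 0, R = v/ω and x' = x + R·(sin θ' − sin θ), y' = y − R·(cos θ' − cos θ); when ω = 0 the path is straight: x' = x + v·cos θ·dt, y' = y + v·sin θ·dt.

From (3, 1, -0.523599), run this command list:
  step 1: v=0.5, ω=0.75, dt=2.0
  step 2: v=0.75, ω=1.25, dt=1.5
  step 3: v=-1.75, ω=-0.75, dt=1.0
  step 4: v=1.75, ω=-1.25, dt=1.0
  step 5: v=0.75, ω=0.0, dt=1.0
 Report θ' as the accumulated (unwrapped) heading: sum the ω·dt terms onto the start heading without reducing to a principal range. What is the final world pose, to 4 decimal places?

(5.5537, 3.2551, 0.8514)

step 1: θ'=0.9764 (R=0.6667) → pose (3.8857, 1.2040, 0.9764)
step 2: θ'=2.8514 (R=0.6000) → pose (3.5602, 2.1149, 2.8514)
step 3: θ'=2.1014 (R=2.3333) → pose (4.9051, 1.0600, 2.1014)
step 4: θ'=0.8514 (R=-1.4000) → pose (5.0595, 2.6909, 0.8514)
step 5: θ'=0.8514 (straight) → pose (5.5537, 3.2551, 0.8514)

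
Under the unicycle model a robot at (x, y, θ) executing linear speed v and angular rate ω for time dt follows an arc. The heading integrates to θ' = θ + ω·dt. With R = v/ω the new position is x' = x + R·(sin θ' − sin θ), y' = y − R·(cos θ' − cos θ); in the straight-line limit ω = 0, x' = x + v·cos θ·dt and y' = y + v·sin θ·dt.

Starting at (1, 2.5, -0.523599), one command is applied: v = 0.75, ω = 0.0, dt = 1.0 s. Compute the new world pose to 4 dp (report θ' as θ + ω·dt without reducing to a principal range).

(1.6495, 2.1250, -0.5236)

θ' = -0.5236 + 0.0·1.0 = -0.5236
ω = 0 → straight: x' = 1 + 0.75·cos(-0.5236)·1.0 = 1.6495
y' = 2.5 + 0.75·sin(-0.5236)·1.0 = 2.1250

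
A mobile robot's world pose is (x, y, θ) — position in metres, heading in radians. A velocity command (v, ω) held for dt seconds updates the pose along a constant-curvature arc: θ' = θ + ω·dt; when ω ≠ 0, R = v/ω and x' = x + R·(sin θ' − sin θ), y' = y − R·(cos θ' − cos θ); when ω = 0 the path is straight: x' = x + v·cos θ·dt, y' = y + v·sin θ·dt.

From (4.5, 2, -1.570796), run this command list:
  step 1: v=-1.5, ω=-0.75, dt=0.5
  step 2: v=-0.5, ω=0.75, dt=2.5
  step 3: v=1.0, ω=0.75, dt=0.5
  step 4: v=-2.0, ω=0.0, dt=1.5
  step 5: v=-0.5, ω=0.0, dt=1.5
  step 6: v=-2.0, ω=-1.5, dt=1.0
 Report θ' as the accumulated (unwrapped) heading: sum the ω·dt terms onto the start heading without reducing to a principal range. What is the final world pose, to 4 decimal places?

(-0.6584, 3.3601, -1.1958)

step 1: θ'=-1.9458 (R=2.0000) → pose (4.6390, 2.7325, -1.9458)
step 2: θ'=-0.0708 (R=-0.6667) → pose (4.0658, 3.6417, -0.0708)
step 3: θ'=0.3042 (R=1.3333) → pose (4.5595, 3.6996, 0.3042)
step 4: θ'=0.3042 (straight) → pose (1.6972, 2.8010, 0.3042)
step 5: θ'=0.3042 (straight) → pose (0.9817, 2.5764, 0.3042)
step 6: θ'=-1.1958 (R=1.3333) → pose (-0.6584, 3.3601, -1.1958)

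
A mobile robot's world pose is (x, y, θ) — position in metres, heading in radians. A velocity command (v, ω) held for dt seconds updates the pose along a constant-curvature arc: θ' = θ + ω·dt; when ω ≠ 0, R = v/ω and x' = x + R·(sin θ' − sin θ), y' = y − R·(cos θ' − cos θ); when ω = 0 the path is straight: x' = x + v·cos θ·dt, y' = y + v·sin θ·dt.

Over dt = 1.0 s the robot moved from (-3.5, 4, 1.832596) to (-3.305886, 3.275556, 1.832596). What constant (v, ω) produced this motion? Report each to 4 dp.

v = -0.7500, ω = 0.0000

Δθ = 1.832596 − 1.832596 = 0.000000
ω = Δθ/dt = 0.000000/1.0 = 0.0000
ω = 0 → v = (Δx·cos θ + Δy·sin θ)/dt = -0.7500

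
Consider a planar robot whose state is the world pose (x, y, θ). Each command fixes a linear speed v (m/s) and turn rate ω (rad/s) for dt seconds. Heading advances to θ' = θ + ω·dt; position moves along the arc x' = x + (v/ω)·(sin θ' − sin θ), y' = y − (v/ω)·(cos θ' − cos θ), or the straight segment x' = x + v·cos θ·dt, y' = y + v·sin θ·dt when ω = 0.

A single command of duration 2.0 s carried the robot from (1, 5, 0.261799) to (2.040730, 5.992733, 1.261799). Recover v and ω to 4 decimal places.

Δθ = 1.261799 − 0.261799 = 1.000000
ω = Δθ/dt = 1.000000/2.0 = 0.5000
R = Δx/(sin θ' − sin θ) = 1.5000
v = R·ω = 1.5000·0.5000 = 0.7500

v = 0.7500, ω = 0.5000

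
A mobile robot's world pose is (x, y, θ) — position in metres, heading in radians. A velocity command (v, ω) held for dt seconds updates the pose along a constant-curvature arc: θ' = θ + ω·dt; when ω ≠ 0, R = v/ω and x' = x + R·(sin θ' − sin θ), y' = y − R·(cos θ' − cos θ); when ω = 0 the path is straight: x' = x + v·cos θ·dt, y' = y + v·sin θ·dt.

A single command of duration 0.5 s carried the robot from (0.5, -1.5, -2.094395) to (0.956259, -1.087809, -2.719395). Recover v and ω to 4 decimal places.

Δθ = -2.719395 − -2.094395 = -0.625000
ω = Δθ/dt = -0.625000/0.5 = -1.2500
R = Δx/(sin θ' − sin θ) = 1.0000
v = R·ω = 1.0000·-1.2500 = -1.2500

v = -1.2500, ω = -1.2500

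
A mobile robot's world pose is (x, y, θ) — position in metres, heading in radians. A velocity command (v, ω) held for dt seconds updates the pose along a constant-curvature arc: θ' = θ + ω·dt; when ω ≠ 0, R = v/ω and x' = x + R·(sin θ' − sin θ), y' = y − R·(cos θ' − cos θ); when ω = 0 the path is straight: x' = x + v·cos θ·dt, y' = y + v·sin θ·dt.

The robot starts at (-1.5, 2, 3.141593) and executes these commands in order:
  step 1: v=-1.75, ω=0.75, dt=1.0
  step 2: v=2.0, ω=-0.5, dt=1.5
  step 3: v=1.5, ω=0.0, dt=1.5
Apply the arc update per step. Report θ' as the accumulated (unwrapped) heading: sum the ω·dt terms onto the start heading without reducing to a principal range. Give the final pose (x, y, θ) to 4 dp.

step 1: θ'=3.8916 (R=-2.3333) → pose (0.0905, 2.6261, 3.8916)
step 2: θ'=3.1416 (R=-4.0000) → pose (-2.6361, 1.5528, 3.1416)
step 3: θ'=3.1416 (straight) → pose (-4.8861, 1.5528, 3.1416)

(-4.8861, 1.5528, 3.1416)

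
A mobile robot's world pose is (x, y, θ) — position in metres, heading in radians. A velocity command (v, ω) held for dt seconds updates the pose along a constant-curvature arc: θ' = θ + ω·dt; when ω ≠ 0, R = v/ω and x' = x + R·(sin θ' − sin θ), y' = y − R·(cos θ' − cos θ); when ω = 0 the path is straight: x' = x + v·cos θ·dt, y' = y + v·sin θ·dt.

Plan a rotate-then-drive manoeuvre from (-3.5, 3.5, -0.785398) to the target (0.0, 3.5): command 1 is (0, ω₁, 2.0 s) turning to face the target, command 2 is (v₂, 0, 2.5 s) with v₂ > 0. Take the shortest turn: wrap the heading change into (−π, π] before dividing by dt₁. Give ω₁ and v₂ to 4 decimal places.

ω₁ = 0.3927, v₂ = 1.4000

heading to target = atan2(3.5−3.5, 0−-3.5) = 0.0000
Δθ = wrap(0.0000 − -0.7854) = 0.7854; ω₁ = Δθ/dt₁ = 0.3927
distance = √((0−-3.5)² + (3.5−3.5)²) = 3.5000; v₂ = distance/dt₂ = 1.4000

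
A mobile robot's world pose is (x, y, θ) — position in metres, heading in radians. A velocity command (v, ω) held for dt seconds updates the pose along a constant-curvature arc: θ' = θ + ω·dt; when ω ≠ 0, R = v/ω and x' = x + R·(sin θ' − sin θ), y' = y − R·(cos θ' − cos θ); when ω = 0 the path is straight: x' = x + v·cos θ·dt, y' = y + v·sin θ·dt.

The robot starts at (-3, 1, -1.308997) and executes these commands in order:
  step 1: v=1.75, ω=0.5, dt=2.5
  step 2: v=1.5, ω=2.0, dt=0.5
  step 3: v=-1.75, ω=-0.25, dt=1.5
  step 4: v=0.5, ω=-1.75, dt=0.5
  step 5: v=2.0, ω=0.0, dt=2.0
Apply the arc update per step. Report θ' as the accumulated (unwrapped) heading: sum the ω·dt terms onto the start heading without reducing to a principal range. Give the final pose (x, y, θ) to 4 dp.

step 1: θ'=-0.0590 (R=3.5000) → pose (0.1744, -1.5880, -0.0590)
step 2: θ'=0.9410 (R=0.7500) → pose (0.8247, -1.2811, 0.9410)
step 3: θ'=0.5660 (R=7.0000) → pose (-1.0785, -3.0666, 0.5660)
step 4: θ'=-0.3090 (R=-0.2857) → pose (-0.8384, -3.0356, -0.3090)
step 5: θ'=-0.3090 (straight) → pose (2.9722, -4.2520, -0.3090)

(2.9722, -4.2520, -0.3090)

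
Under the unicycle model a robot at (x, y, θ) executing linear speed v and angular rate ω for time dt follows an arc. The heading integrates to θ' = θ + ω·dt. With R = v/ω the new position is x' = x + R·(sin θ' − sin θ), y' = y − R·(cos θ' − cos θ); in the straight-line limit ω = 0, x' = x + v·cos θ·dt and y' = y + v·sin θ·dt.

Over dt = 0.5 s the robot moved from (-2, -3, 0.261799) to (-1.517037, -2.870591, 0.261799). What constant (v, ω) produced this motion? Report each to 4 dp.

v = 1.0000, ω = 0.0000

Δθ = 0.261799 − 0.261799 = 0.000000
ω = Δθ/dt = 0.000000/0.5 = 0.0000
ω = 0 → v = (Δx·cos θ + Δy·sin θ)/dt = 1.0000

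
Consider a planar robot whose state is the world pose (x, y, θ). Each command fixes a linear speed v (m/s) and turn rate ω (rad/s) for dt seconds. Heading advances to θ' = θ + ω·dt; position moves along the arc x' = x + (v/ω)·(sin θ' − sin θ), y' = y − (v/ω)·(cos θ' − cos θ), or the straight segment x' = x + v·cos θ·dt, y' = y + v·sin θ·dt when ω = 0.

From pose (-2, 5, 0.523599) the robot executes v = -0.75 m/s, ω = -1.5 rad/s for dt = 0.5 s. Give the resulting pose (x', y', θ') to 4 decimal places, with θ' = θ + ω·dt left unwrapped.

(-2.3622, 4.9458, -0.2264)

θ' = 0.5236 + -1.5·0.5 = -0.2264
R = v/ω = -0.75/-1.5 = 0.5000
x' = -2 + 0.5000·(sin -0.2264 − sin 0.5236) = -2.3622
y' = 5 − 0.5000·(cos -0.2264 − cos 0.5236) = 4.9458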